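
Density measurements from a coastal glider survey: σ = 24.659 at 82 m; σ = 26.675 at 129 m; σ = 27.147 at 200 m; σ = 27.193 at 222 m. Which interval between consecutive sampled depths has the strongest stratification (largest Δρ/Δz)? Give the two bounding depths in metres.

Compute the density gradient over each adjacent pair:
  82–129 m: Δρ/Δz = 2.016/47 = 0.043 kg m⁻⁴
  129–200 m: Δρ/Δz = 0.472/71 = 6.6 × 10⁻³ kg m⁻⁴
  200–222 m: Δρ/Δz = 0.046/22 = 2.1 × 10⁻³ kg m⁻⁴
The largest gradient is in the 82–129 m interval — the pycnocline.

82–129 m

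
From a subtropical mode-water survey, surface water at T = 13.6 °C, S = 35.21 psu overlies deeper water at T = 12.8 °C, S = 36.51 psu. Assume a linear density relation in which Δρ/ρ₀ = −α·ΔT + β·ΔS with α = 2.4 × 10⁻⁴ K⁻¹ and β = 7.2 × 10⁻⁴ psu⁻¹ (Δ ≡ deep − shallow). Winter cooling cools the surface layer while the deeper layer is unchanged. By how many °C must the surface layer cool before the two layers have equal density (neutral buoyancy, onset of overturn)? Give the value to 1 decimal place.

4.7 °C

Neutral buoyancy requires Δρ = 0, i.e. −α(T_deep − T_surf′) + β(S_deep − S_surf) = 0.
T_surf′ = T_deep − (β/α)·ΔS = 12.8 − (7.2 × 10⁻⁴/2.4 × 10⁻⁴)·(+1.30) = 8.900 °C.
Cooling required: 13.6 − (8.900) = 4.700 °C.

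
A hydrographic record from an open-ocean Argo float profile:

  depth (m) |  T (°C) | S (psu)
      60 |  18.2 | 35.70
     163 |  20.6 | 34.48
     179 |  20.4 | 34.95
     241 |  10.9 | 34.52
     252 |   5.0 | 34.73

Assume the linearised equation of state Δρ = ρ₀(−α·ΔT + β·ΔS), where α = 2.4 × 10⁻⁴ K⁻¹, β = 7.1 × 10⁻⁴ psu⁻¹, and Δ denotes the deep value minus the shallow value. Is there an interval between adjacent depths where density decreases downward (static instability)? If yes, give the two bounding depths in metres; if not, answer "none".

Evaluate Δρ/ρ₀ = −αΔT + βΔS across each adjacent pair:
  60–163 m: −αΔT+βΔS = −(2.4 × 10⁻⁴)(+2.4)+(7.1 × 10⁻⁴)(-1.22) = -1.4 × 10⁻³ → UNSTABLE
  163–179 m: −αΔT+βΔS = −(2.4 × 10⁻⁴)(-0.2)+(7.1 × 10⁻⁴)(+0.47) = 3.8 × 10⁻⁴ → stable
  179–241 m: −αΔT+βΔS = −(2.4 × 10⁻⁴)(-9.5)+(7.1 × 10⁻⁴)(-0.43) = 2.0 × 10⁻³ → stable
  241–252 m: −αΔT+βΔS = −(2.4 × 10⁻⁴)(-5.9)+(7.1 × 10⁻⁴)(+0.21) = 1.6 × 10⁻³ → stable
The 60–163 m interval has Δρ < 0: lighter water underlies denser water.

60–163 m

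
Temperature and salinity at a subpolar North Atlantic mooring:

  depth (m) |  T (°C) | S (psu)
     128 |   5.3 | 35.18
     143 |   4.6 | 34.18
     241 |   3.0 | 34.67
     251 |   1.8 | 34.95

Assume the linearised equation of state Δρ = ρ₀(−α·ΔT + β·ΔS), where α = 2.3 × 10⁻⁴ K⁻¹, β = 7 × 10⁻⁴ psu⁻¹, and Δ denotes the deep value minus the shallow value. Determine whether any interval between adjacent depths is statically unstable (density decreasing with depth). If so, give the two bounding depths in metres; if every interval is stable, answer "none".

Evaluate Δρ/ρ₀ = −αΔT + βΔS across each adjacent pair:
  128–143 m: −αΔT+βΔS = −(2.3 × 10⁻⁴)(-0.7)+(7 × 10⁻⁴)(-1.00) = -5.4 × 10⁻⁴ → UNSTABLE
  143–241 m: −αΔT+βΔS = −(2.3 × 10⁻⁴)(-1.6)+(7 × 10⁻⁴)(+0.49) = 7.1 × 10⁻⁴ → stable
  241–251 m: −αΔT+βΔS = −(2.3 × 10⁻⁴)(-1.2)+(7 × 10⁻⁴)(+0.28) = 4.7 × 10⁻⁴ → stable
The 128–143 m interval has Δρ < 0: lighter water underlies denser water.

128–143 m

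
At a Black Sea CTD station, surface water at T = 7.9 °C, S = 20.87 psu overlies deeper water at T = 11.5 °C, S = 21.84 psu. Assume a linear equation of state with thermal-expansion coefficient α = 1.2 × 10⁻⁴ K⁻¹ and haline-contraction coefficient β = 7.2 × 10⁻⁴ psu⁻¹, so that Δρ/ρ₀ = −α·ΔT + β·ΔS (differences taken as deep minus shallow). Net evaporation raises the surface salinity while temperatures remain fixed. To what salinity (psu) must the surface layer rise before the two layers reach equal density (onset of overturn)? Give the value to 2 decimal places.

21.24 psu

Neutral buoyancy requires −α(T_deep − T_surf) + β(S_deep − S_surf′) = 0.
S_surf′ = S_deep − (α/β)·ΔT = 21.84 − (1.2 × 10⁻⁴/7.2 × 10⁻⁴)·(+3.6) = 21.2400 psu.
Increase required: 21.2400 − 20.87 = 0.3700 psu.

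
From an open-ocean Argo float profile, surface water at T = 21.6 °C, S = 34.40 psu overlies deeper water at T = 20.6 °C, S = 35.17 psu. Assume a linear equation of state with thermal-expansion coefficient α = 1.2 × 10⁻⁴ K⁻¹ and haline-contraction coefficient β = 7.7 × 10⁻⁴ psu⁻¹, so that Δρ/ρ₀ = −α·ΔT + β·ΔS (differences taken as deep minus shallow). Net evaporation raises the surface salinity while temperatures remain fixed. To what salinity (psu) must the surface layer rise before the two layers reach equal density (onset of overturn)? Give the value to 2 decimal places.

35.33 psu

Neutral buoyancy requires −α(T_deep − T_surf) + β(S_deep − S_surf′) = 0.
S_surf′ = S_deep − (α/β)·ΔT = 35.17 − (1.2 × 10⁻⁴/7.7 × 10⁻⁴)·(-1.0) = 35.3258 psu.
Increase required: 35.3258 − 34.40 = 0.9258 psu.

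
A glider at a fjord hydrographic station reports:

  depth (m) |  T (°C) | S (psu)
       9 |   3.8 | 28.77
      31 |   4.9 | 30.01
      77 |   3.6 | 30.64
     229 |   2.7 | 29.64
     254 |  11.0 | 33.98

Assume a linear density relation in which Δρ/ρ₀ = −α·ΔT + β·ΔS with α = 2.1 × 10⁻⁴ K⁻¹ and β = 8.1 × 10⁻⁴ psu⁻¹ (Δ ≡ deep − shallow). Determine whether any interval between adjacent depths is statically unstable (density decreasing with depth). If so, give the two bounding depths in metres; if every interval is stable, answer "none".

Evaluate Δρ/ρ₀ = −αΔT + βΔS across each adjacent pair:
  9–31 m: −αΔT+βΔS = −(2.1 × 10⁻⁴)(+1.1)+(8.1 × 10⁻⁴)(+1.24) = 7.7 × 10⁻⁴ → stable
  31–77 m: −αΔT+βΔS = −(2.1 × 10⁻⁴)(-1.3)+(8.1 × 10⁻⁴)(+0.63) = 7.8 × 10⁻⁴ → stable
  77–229 m: −αΔT+βΔS = −(2.1 × 10⁻⁴)(-0.9)+(8.1 × 10⁻⁴)(-1.00) = -6.2 × 10⁻⁴ → UNSTABLE
  229–254 m: −αΔT+βΔS = −(2.1 × 10⁻⁴)(+8.3)+(8.1 × 10⁻⁴)(+4.34) = 1.8 × 10⁻³ → stable
The 77–229 m interval has Δρ < 0: lighter water underlies denser water.

77–229 m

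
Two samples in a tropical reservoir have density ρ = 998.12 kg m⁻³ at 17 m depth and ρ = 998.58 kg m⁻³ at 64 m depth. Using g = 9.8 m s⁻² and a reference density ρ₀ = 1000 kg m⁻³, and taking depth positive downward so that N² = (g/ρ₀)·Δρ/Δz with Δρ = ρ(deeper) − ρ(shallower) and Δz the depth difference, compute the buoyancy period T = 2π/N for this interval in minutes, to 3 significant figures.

10.7 min

Δρ = 998.58 − 998.12 = 0.46 kg m⁻³ over Δz = 64 − 17 = 47 m.
N² = (9.8/1000) × (0.46/47) = 9.5915 × 10⁻⁵ s⁻².
N = √(9.5915 × 10⁻⁵) = 9.7936 × 10⁻³ rad s⁻¹, so T = 2π/N = 641.56 s = 10.693 min ≈ 10.7 min.
N² > 0, so the interval is statically stable.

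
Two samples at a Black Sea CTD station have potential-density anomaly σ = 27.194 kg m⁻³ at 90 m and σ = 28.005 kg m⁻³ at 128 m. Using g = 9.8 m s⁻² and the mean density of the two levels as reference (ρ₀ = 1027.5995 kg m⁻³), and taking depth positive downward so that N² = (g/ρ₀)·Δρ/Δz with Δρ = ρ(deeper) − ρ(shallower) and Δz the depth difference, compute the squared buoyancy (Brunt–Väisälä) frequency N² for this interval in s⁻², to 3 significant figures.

2.04 × 10⁻⁴ s⁻²

Δρ = 1028.005 − 1027.194 = 0.811 kg m⁻³ over Δz = 128 − 90 = 38 m.
N² = (9.8/1027.5995) × (0.811/38) = 2.0354 × 10⁻⁴ s⁻² ≈ 2.04 × 10⁻⁴ s⁻².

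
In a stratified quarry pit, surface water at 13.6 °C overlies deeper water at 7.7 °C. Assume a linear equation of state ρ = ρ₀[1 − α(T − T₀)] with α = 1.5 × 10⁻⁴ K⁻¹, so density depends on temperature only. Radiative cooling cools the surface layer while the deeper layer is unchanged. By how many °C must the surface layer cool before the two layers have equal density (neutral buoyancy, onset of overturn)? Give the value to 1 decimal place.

5.9 °C

With temperature the only control, equal density requires T_surf′ = T_deep.
T_surf′ = 7.7 °C.
Cooling required: 13.6 − 7.7 = 5.9 °C.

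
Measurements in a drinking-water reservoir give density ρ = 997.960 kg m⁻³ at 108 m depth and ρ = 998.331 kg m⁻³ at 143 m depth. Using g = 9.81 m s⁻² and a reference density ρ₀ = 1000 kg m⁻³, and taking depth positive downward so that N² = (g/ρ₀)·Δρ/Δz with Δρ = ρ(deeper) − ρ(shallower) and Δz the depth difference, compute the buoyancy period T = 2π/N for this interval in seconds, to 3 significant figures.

Δρ = 998.331 − 997.960 = 0.371 kg m⁻³ over Δz = 143 − 108 = 35 m.
N² = (9.81/1000) × (0.371/35) = 1.0399 × 10⁻⁴ s⁻².
N = √(1.0399 × 10⁻⁴) = 0.010198 rad s⁻¹, so T = 2π/N = 616.12 s ≈ 616 s.

616 s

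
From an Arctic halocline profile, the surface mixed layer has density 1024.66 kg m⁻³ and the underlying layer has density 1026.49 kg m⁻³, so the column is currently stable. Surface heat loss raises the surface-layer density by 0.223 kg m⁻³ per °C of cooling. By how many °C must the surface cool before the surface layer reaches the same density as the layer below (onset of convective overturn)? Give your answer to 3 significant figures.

Density deficit of the surface layer: 1026.49 − 1024.66 = 1.83 kg m⁻³.
Required change = 1.83 / 0.223 = 8.21 °C.

8.21 °C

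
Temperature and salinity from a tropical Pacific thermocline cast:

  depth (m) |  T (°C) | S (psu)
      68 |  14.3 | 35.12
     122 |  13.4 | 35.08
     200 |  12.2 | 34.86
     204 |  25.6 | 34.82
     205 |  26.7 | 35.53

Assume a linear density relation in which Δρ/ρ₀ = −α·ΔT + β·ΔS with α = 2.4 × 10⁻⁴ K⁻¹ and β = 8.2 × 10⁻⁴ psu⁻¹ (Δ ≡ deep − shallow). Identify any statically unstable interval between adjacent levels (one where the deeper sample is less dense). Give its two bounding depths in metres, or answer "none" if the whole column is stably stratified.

200–204 m

Evaluate Δρ/ρ₀ = −αΔT + βΔS across each adjacent pair:
  68–122 m: −αΔT+βΔS = −(2.4 × 10⁻⁴)(-0.9)+(8.2 × 10⁻⁴)(-0.04) = 1.8 × 10⁻⁴ → stable
  122–200 m: −αΔT+βΔS = −(2.4 × 10⁻⁴)(-1.2)+(8.2 × 10⁻⁴)(-0.22) = 1.1 × 10⁻⁴ → stable
  200–204 m: −αΔT+βΔS = −(2.4 × 10⁻⁴)(+13.4)+(8.2 × 10⁻⁴)(-0.04) = -3.2 × 10⁻³ → UNSTABLE
  204–205 m: −αΔT+βΔS = −(2.4 × 10⁻⁴)(+1.1)+(8.2 × 10⁻⁴)(+0.71) = 3.2 × 10⁻⁴ → stable
The 200–204 m interval has Δρ < 0: lighter water underlies denser water.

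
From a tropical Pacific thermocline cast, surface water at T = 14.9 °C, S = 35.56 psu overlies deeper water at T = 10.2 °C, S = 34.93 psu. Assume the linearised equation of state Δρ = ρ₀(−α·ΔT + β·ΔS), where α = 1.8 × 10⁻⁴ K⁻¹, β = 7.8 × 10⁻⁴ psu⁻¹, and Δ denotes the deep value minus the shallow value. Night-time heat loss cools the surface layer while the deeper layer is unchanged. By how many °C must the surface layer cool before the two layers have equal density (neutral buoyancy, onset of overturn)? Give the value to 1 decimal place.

Neutral buoyancy requires Δρ = 0, i.e. −α(T_deep − T_surf′) + β(S_deep − S_surf) = 0.
T_surf′ = T_deep − (β/α)·ΔS = 10.2 − (7.8 × 10⁻⁴/1.8 × 10⁻⁴)·(-0.63) = 12.930 °C.
Cooling required: 14.9 − (12.930) = 1.970 °C.

2.0 °C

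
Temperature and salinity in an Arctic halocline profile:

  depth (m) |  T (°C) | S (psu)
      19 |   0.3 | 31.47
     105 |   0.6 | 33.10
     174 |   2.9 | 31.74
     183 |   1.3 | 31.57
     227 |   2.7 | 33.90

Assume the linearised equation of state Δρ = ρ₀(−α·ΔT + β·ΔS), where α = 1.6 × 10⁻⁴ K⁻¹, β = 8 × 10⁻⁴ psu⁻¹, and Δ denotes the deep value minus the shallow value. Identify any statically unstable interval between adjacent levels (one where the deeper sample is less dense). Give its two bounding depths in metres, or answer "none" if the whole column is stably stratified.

105–174 m

Evaluate Δρ/ρ₀ = −αΔT + βΔS across each adjacent pair:
  19–105 m: −αΔT+βΔS = −(1.6 × 10⁻⁴)(+0.3)+(8 × 10⁻⁴)(+1.63) = 1.3 × 10⁻³ → stable
  105–174 m: −αΔT+βΔS = −(1.6 × 10⁻⁴)(+2.3)+(8 × 10⁻⁴)(-1.36) = -1.5 × 10⁻³ → UNSTABLE
  174–183 m: −αΔT+βΔS = −(1.6 × 10⁻⁴)(-1.6)+(8 × 10⁻⁴)(-0.17) = 1.2 × 10⁻⁴ → stable
  183–227 m: −αΔT+βΔS = −(1.6 × 10⁻⁴)(+1.4)+(8 × 10⁻⁴)(+2.33) = 1.6 × 10⁻³ → stable
The 105–174 m interval has Δρ < 0: lighter water underlies denser water.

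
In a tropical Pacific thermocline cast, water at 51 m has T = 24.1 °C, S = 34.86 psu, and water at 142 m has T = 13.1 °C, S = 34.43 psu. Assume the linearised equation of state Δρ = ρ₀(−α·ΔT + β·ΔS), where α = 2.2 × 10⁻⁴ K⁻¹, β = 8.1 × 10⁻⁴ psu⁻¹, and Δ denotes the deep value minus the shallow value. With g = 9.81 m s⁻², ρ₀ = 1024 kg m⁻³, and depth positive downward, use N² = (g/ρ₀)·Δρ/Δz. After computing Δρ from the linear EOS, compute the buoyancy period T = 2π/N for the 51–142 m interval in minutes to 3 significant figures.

ΔT = -11.0 K, ΔS = -0.43 psu (deep − shallow).
Δρ/ρ₀ = −αΔT + βΔS = 2.42 × 10⁻³ − 3.483 × 10⁻⁴ = 2.0717 × 10⁻³, so Δρ ≈ 2.121 kg m⁻³.
N² = (g/ρ₀)·Δρ/Δz = g·(Δρ/ρ₀)/Δz = 9.81 × 2.0717 × 10⁻³ / 91 = 2.2333 × 10⁻⁴ s⁻².
N = √(2.2333 × 10⁻⁴) = 0.014944 rad s⁻¹ → T = 2π/N = 420.45 s = 7.0075 min ≈ 7.01 min.

7.01 min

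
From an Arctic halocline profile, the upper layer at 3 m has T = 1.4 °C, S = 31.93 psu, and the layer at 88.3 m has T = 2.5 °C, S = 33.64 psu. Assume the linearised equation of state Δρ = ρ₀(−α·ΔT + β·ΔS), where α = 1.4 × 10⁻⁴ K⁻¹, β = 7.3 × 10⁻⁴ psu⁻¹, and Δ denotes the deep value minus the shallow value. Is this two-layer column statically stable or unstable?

ΔT = 2.5 − 1.4 = +1.1 K and ΔS = 33.64 − 31.93 = +1.71 psu (deep − shallow).
−αΔT = -1.54 × 10⁻⁴; βΔS = 1.2483 × 10⁻³; sum Δρ/ρ₀ = 1.0943 × 10⁻³.
Δρ/ρ₀ > 0, so Δρ > 0: deeper water is denser → statically stable.

stable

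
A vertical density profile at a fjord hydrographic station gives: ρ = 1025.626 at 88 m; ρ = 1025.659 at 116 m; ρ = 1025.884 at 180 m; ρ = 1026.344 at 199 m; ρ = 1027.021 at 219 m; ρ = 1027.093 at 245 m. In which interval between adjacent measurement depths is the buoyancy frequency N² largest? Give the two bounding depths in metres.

Compute the density gradient over each adjacent pair:
  88–116 m: Δρ/Δz = 0.033/28 = 1.2 × 10⁻³ kg m⁻⁴
  116–180 m: Δρ/Δz = 0.225/64 = 3.5 × 10⁻³ kg m⁻⁴
  180–199 m: Δρ/Δz = 0.460/19 = 0.024 kg m⁻⁴
  199–219 m: Δρ/Δz = 0.677/20 = 0.034 kg m⁻⁴
  219–245 m: Δρ/Δz = 0.072/26 = 2.8 × 10⁻³ kg m⁻⁴
The largest gradient is in the 199–219 m interval — the pycnocline.

199–219 m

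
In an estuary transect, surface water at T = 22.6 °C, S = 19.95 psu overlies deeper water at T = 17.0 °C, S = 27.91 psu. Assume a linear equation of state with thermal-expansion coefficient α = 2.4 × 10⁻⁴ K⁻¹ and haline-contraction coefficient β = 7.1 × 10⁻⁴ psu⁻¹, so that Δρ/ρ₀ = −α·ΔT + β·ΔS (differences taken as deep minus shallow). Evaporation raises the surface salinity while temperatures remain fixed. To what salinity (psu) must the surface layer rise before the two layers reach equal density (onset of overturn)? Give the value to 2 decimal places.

29.80 psu

Neutral buoyancy requires −α(T_deep − T_surf) + β(S_deep − S_surf′) = 0.
S_surf′ = S_deep − (α/β)·ΔT = 27.91 − (2.4 × 10⁻⁴/7.1 × 10⁻⁴)·(-5.6) = 29.8030 psu.
Increase required: 29.8030 − 19.95 = 9.8530 psu.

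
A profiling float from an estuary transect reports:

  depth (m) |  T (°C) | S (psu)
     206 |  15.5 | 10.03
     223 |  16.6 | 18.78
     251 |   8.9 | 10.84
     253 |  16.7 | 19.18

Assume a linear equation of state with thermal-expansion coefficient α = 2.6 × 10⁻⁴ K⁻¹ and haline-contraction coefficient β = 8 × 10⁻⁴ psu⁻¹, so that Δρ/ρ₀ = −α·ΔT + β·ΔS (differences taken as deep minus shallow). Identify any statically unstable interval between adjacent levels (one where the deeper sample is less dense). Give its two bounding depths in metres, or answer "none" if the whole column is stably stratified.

Evaluate Δρ/ρ₀ = −αΔT + βΔS across each adjacent pair:
  206–223 m: −αΔT+βΔS = −(2.6 × 10⁻⁴)(+1.1)+(8 × 10⁻⁴)(+8.75) = 6.7 × 10⁻³ → stable
  223–251 m: −αΔT+βΔS = −(2.6 × 10⁻⁴)(-7.7)+(8 × 10⁻⁴)(-7.94) = -4.4 × 10⁻³ → UNSTABLE
  251–253 m: −αΔT+βΔS = −(2.6 × 10⁻⁴)(+7.8)+(8 × 10⁻⁴)(+8.34) = 4.6 × 10⁻³ → stable
The 223–251 m interval has Δρ < 0: lighter water underlies denser water.

223–251 m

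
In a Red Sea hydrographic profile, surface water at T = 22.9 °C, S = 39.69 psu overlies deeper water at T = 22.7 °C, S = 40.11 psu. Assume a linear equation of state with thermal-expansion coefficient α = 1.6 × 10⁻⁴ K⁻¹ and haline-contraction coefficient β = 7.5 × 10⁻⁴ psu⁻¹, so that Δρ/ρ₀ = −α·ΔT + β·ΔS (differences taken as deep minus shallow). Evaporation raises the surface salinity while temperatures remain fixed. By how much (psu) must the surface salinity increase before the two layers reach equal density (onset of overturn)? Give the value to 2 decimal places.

0.46 psu

Neutral buoyancy requires −α(T_deep − T_surf) + β(S_deep − S_surf′) = 0.
S_surf′ = S_deep − (α/β)·ΔT = 40.11 − (1.6 × 10⁻⁴/7.5 × 10⁻⁴)·(-0.2) = 40.1527 psu.
Increase required: 40.1527 − 39.69 = 0.4627 psu.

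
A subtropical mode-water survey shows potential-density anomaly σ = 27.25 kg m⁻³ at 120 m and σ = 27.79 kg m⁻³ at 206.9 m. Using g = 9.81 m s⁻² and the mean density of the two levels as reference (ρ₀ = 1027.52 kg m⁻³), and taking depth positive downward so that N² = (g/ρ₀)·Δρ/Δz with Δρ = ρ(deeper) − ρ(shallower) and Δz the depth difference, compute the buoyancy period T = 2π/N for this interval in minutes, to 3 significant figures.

Δρ = 1027.79 − 1027.25 = 0.54 kg m⁻³ over Δz = 206.9 − 120 = 86.9 m.
N² = (9.81/1027.52) × (0.54/86.9) = 5.9327 × 10⁻⁵ s⁻².
N = √(5.9327 × 10⁻⁵) = 7.7024 × 10⁻³ rad s⁻¹, so T = 2π/N = 815.74 s = 13.596 min ≈ 13.6 min.

13.6 min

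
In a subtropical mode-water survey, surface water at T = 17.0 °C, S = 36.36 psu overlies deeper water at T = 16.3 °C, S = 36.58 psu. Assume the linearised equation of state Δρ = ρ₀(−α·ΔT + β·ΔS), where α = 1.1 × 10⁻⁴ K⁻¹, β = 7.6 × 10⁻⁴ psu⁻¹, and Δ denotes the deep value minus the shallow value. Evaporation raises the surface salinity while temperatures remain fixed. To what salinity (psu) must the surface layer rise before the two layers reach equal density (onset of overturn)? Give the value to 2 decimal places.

36.68 psu

Neutral buoyancy requires −α(T_deep − T_surf) + β(S_deep − S_surf′) = 0.
S_surf′ = S_deep − (α/β)·ΔT = 36.58 − (1.1 × 10⁻⁴/7.6 × 10⁻⁴)·(-0.7) = 36.6813 psu.
Increase required: 36.6813 − 36.36 = 0.3213 psu.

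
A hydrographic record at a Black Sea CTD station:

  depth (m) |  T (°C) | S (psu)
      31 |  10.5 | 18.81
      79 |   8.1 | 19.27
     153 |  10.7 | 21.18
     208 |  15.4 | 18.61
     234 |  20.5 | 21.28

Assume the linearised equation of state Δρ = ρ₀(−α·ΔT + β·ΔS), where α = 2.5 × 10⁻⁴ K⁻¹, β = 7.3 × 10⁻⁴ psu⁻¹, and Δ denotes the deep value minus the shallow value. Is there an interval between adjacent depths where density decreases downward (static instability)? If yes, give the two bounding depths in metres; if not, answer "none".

153–208 m

Evaluate Δρ/ρ₀ = −αΔT + βΔS across each adjacent pair:
  31–79 m: −αΔT+βΔS = −(2.5 × 10⁻⁴)(-2.4)+(7.3 × 10⁻⁴)(+0.46) = 9.4 × 10⁻⁴ → stable
  79–153 m: −αΔT+βΔS = −(2.5 × 10⁻⁴)(+2.6)+(7.3 × 10⁻⁴)(+1.91) = 7.4 × 10⁻⁴ → stable
  153–208 m: −αΔT+βΔS = −(2.5 × 10⁻⁴)(+4.7)+(7.3 × 10⁻⁴)(-2.57) = -3.1 × 10⁻³ → UNSTABLE
  208–234 m: −αΔT+βΔS = −(2.5 × 10⁻⁴)(+5.1)+(7.3 × 10⁻⁴)(+2.67) = 6.7 × 10⁻⁴ → stable
The 153–208 m interval has Δρ < 0: lighter water underlies denser water.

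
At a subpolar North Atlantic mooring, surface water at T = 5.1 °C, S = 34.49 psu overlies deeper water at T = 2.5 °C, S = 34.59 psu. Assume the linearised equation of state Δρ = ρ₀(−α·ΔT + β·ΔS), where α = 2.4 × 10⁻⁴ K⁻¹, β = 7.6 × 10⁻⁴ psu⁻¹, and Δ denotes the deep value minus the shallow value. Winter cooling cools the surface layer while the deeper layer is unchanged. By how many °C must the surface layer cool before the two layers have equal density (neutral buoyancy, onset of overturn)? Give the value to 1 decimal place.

2.9 °C

Neutral buoyancy requires Δρ = 0, i.e. −α(T_deep − T_surf′) + β(S_deep − S_surf) = 0.
T_surf′ = T_deep − (β/α)·ΔS = 2.5 − (7.6 × 10⁻⁴/2.4 × 10⁻⁴)·(+0.10) = 2.183 °C.
Cooling required: 5.1 − (2.183) = 2.917 °C.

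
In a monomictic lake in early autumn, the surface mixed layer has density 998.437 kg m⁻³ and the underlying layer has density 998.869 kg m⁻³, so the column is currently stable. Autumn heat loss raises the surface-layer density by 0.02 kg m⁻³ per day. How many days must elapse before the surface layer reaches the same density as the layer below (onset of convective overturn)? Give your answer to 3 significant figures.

Density deficit of the surface layer: 998.869 − 998.437 = 0.432 kg m⁻³.
Required change = 0.432 / 0.02 = 21.6 days.

21.6 days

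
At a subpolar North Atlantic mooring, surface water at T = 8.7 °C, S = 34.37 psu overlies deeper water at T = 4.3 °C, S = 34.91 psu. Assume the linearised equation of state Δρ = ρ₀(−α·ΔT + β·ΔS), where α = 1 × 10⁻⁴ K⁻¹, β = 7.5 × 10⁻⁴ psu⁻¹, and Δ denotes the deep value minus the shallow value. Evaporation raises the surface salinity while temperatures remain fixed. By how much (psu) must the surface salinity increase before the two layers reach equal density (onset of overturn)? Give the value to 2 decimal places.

Neutral buoyancy requires −α(T_deep − T_surf) + β(S_deep − S_surf′) = 0.
S_surf′ = S_deep − (α/β)·ΔT = 34.91 − (1 × 10⁻⁴/7.5 × 10⁻⁴)·(-4.4) = 35.4967 psu.
Increase required: 35.4967 − 34.37 = 1.1267 psu.

1.13 psu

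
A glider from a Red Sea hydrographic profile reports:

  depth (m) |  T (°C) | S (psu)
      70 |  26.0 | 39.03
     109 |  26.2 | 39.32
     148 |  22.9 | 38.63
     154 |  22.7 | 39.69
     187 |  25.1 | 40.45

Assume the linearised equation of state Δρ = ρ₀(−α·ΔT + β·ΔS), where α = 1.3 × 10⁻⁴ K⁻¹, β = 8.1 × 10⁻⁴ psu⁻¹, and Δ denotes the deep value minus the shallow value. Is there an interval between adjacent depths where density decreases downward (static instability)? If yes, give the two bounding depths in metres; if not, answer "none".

Evaluate Δρ/ρ₀ = −αΔT + βΔS across each adjacent pair:
  70–109 m: −αΔT+βΔS = −(1.3 × 10⁻⁴)(+0.2)+(8.1 × 10⁻⁴)(+0.29) = 2.1 × 10⁻⁴ → stable
  109–148 m: −αΔT+βΔS = −(1.3 × 10⁻⁴)(-3.3)+(8.1 × 10⁻⁴)(-0.69) = -1.3 × 10⁻⁴ → UNSTABLE
  148–154 m: −αΔT+βΔS = −(1.3 × 10⁻⁴)(-0.2)+(8.1 × 10⁻⁴)(+1.06) = 8.8 × 10⁻⁴ → stable
  154–187 m: −αΔT+βΔS = −(1.3 × 10⁻⁴)(+2.4)+(8.1 × 10⁻⁴)(+0.76) = 3.0 × 10⁻⁴ → stable
The 109–148 m interval has Δρ < 0: lighter water underlies denser water.

109–148 m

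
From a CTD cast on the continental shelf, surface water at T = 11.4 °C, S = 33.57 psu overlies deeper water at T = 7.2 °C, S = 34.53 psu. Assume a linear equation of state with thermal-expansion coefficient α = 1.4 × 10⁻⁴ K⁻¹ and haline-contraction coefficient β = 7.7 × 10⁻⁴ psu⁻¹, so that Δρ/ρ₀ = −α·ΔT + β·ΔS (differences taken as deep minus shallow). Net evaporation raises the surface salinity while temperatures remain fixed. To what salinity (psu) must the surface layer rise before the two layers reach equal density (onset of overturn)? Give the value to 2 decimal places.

35.29 psu

Neutral buoyancy requires −α(T_deep − T_surf) + β(S_deep − S_surf′) = 0.
S_surf′ = S_deep − (α/β)·ΔT = 34.53 − (1.4 × 10⁻⁴/7.7 × 10⁻⁴)·(-4.2) = 35.2936 psu.
Increase required: 35.2936 − 33.57 = 1.7236 psu.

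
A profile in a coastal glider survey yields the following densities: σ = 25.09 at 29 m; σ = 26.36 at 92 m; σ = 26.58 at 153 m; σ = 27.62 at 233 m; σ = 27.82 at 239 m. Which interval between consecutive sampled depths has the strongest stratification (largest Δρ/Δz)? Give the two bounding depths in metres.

Compute the density gradient over each adjacent pair:
  29–92 m: Δρ/Δz = 1.27/63 = 0.020 kg m⁻⁴
  92–153 m: Δρ/Δz = 0.22/61 = 3.6 × 10⁻³ kg m⁻⁴
  153–233 m: Δρ/Δz = 1.04/80 = 0.013 kg m⁻⁴
  233–239 m: Δρ/Δz = 0.20/6 = 0.033 kg m⁻⁴
The largest gradient is in the 233–239 m interval — the pycnocline.

233–239 m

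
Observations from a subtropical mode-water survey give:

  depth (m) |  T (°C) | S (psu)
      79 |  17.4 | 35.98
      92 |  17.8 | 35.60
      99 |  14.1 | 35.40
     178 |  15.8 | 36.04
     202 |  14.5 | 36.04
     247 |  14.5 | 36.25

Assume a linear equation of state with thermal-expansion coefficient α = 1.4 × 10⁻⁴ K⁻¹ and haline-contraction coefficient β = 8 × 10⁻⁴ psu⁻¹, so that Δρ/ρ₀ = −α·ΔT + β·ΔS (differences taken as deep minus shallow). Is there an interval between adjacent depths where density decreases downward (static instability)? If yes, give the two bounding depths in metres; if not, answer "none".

79–92 m

Evaluate Δρ/ρ₀ = −αΔT + βΔS across each adjacent pair:
  79–92 m: −αΔT+βΔS = −(1.4 × 10⁻⁴)(+0.4)+(8 × 10⁻⁴)(-0.38) = -3.6 × 10⁻⁴ → UNSTABLE
  92–99 m: −αΔT+βΔS = −(1.4 × 10⁻⁴)(-3.7)+(8 × 10⁻⁴)(-0.20) = 3.6 × 10⁻⁴ → stable
  99–178 m: −αΔT+βΔS = −(1.4 × 10⁻⁴)(+1.7)+(8 × 10⁻⁴)(+0.64) = 2.7 × 10⁻⁴ → stable
  178–202 m: −αΔT+βΔS = −(1.4 × 10⁻⁴)(-1.3)+(8 × 10⁻⁴)(+0.00) = 1.8 × 10⁻⁴ → stable
  202–247 m: −αΔT+βΔS = −(1.4 × 10⁻⁴)(+0.0)+(8 × 10⁻⁴)(+0.21) = 1.7 × 10⁻⁴ → stable
The 79–92 m interval has Δρ < 0: lighter water underlies denser water.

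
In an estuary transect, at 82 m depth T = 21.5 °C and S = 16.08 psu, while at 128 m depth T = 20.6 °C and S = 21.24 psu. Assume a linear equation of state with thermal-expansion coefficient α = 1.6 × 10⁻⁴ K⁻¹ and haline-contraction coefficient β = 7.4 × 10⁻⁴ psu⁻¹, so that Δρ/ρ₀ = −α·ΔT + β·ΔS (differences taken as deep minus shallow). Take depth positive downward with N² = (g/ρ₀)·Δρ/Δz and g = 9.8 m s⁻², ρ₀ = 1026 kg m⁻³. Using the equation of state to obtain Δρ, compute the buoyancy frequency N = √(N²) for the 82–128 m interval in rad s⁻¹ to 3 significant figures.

0.0291 rad s⁻¹

ΔT = -0.9 K, ΔS = +5.16 psu (deep − shallow).
Δρ/ρ₀ = −αΔT + βΔS = 1.44 × 10⁻⁴ + 3.8184 × 10⁻³ = 3.9624 × 10⁻³, so Δρ ≈ 4.065 kg m⁻³.
N² = (g/ρ₀)·Δρ/Δz = g·(Δρ/ρ₀)/Δz = 9.8 × 3.9624 × 10⁻³ / 46 = 8.4416 × 10⁻⁴ s⁻².
N = √(8.4416 × 10⁻⁴) = 0.029054 rad s⁻¹ ≈ 0.0291 rad s⁻¹.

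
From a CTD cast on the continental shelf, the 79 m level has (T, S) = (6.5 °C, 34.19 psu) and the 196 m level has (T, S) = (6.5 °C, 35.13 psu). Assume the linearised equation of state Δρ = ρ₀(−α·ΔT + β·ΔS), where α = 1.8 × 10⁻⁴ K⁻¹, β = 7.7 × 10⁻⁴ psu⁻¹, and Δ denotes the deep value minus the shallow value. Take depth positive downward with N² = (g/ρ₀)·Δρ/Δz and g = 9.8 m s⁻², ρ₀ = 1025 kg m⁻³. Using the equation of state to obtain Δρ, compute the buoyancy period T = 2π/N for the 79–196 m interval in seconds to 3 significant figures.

ΔT = +0.0 K, ΔS = +0.94 psu (deep − shallow).
Δρ/ρ₀ = −αΔT + βΔS = 0 + 7.238 × 10⁻⁴ = 7.238 × 10⁻⁴, so Δρ ≈ 0.7419 kg m⁻³.
N² = (g/ρ₀)·Δρ/Δz = g·(Δρ/ρ₀)/Δz = 9.8 × 7.238 × 10⁻⁴ / 117 = 6.0626 × 10⁻⁵ s⁻².
N = √(6.0626 × 10⁻⁵) = 7.7863 × 10⁻³ rad s⁻¹ → T = 2π/N = 806.95 s ≈ 807 s.

807 s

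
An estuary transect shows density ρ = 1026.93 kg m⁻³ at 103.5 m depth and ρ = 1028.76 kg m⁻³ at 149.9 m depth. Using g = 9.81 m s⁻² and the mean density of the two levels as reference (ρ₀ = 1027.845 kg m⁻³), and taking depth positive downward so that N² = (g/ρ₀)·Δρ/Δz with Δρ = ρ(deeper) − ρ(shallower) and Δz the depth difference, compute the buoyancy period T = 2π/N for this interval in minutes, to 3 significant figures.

Δρ = 1028.76 − 1026.93 = 1.83 kg m⁻³ over Δz = 149.9 − 103.5 = 46.4 m.
N² = (9.81/1027.845) × (1.83/46.4) = 3.7642 × 10⁻⁴ s⁻².
N = √(3.7642 × 10⁻⁴) = 0.019402 rad s⁻¹, so T = 2π/N = 323.84 s = 5.3973 min ≈ 5.40 min.

5.40 min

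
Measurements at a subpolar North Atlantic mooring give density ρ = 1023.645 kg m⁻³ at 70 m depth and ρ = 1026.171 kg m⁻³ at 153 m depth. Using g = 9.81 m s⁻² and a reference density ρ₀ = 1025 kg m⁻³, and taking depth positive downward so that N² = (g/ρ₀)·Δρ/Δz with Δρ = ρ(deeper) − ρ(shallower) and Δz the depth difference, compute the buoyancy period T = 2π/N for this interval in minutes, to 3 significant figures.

Δρ = 1026.171 − 1023.645 = 2.526 kg m⁻³ over Δz = 153 − 70 = 83 m.
N² = (9.81/1025) × (2.526/83) = 2.9127 × 10⁻⁴ s⁻².
N = √(2.9127 × 10⁻⁴) = 0.017067 rad s⁻¹, so T = 2π/N = 368.15 s = 6.1358 min ≈ 6.14 min.

6.14 min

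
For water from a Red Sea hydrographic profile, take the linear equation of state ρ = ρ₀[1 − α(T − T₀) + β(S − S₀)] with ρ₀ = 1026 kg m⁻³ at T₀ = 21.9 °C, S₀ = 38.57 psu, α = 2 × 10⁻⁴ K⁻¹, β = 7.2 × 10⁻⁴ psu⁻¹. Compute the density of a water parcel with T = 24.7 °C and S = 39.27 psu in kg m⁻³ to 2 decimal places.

1025.94 kg m⁻³

T − T₀ = +2.8 K, S − S₀ = +0.70 psu.
Bracket = 1 − α·(+2.8) + β·(+0.70) = 1 + (-5.60 × 10⁻⁵) = 0.9999440.
ρ = 1026 × 0.9999440 = 1025.94 kg m⁻³.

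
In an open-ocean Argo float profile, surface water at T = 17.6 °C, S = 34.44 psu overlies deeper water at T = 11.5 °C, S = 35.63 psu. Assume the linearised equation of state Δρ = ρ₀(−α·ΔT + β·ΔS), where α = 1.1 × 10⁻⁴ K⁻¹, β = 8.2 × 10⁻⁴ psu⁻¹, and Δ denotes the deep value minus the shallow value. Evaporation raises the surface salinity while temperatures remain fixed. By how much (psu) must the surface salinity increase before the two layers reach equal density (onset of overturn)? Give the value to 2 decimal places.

2.01 psu

Neutral buoyancy requires −α(T_deep − T_surf) + β(S_deep − S_surf′) = 0.
S_surf′ = S_deep − (α/β)·ΔT = 35.63 − (1.1 × 10⁻⁴/8.2 × 10⁻⁴)·(-6.1) = 36.4483 psu.
Increase required: 36.4483 − 34.44 = 2.0083 psu.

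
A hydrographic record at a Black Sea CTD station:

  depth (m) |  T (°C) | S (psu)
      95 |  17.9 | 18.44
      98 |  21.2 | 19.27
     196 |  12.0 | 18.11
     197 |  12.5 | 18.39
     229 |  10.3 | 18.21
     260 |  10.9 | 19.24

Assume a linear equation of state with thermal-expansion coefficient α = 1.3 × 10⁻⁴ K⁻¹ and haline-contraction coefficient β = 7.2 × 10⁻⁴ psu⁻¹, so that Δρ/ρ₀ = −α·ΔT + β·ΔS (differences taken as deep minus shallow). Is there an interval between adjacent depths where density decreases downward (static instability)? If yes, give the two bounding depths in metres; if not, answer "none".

Evaluate Δρ/ρ₀ = −αΔT + βΔS across each adjacent pair:
  95–98 m: −αΔT+βΔS = −(1.3 × 10⁻⁴)(+3.3)+(7.2 × 10⁻⁴)(+0.83) = 1.7 × 10⁻⁴ → stable
  98–196 m: −αΔT+βΔS = −(1.3 × 10⁻⁴)(-9.2)+(7.2 × 10⁻⁴)(-1.16) = 3.6 × 10⁻⁴ → stable
  196–197 m: −αΔT+βΔS = −(1.3 × 10⁻⁴)(+0.5)+(7.2 × 10⁻⁴)(+0.28) = 1.4 × 10⁻⁴ → stable
  197–229 m: −αΔT+βΔS = −(1.3 × 10⁻⁴)(-2.2)+(7.2 × 10⁻⁴)(-0.18) = 1.6 × 10⁻⁴ → stable
  229–260 m: −αΔT+βΔS = −(1.3 × 10⁻⁴)(+0.6)+(7.2 × 10⁻⁴)(+1.03) = 6.6 × 10⁻⁴ → stable
Every interval has Δρ > 0: the column is stably stratified throughout.

none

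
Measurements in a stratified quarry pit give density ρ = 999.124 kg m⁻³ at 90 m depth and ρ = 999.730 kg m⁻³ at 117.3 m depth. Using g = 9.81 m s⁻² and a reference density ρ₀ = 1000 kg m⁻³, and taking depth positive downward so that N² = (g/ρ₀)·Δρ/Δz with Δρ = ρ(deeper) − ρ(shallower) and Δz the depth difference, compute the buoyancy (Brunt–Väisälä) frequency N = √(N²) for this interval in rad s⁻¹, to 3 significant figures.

Δρ = 999.730 − 999.124 = 0.606 kg m⁻³ over Δz = 117.3 − 90 = 27.3 m.
N² = (9.81/1000) × (0.606/27.3) = 2.1776 × 10⁻⁴ s⁻².
N = √(2.1776 × 10⁻⁴) = 0.014757 rad s⁻¹ ≈ 0.0148 rad s⁻¹.

0.0148 rad s⁻¹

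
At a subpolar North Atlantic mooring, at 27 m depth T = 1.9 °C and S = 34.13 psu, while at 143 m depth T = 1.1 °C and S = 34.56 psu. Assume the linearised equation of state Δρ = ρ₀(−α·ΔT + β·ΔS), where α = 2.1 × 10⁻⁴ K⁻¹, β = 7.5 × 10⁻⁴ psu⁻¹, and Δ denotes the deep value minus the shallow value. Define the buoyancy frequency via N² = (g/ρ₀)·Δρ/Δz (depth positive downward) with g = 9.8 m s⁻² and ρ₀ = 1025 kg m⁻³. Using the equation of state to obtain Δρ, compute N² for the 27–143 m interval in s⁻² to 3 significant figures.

ΔT = -0.8 K, ΔS = +0.43 psu (deep − shallow).
Δρ/ρ₀ = −αΔT + βΔS = 1.68 × 10⁻⁴ + 3.225 × 10⁻⁴ = 4.905 × 10⁻⁴, so Δρ ≈ 0.5028 kg m⁻³.
N² = (g/ρ₀)·Δρ/Δz = g·(Δρ/ρ₀)/Δz = 9.8 × 4.905 × 10⁻⁴ / 116 = 4.1439 × 10⁻⁵ s⁻² ≈ 4.14 × 10⁻⁵ s⁻².

4.14 × 10⁻⁵ s⁻²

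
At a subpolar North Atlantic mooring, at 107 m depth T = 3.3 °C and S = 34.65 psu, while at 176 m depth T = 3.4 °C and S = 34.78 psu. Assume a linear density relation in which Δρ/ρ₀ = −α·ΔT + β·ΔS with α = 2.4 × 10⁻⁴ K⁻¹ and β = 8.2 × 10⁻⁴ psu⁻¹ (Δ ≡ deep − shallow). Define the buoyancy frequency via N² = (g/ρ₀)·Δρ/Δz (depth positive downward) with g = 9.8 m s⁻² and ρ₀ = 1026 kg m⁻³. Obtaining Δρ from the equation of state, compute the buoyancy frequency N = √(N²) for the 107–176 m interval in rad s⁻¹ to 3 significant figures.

3.43 × 10⁻³ rad s⁻¹

ΔT = +0.1 K, ΔS = +0.13 psu (deep − shallow).
Δρ/ρ₀ = −αΔT + βΔS = -2.40 × 10⁻⁵ + 1.066 × 10⁻⁴ = 8.26 × 10⁻⁵, so Δρ ≈ 0.08475 kg m⁻³.
N² = (g/ρ₀)·Δρ/Δz = g·(Δρ/ρ₀)/Δz = 9.8 × 8.26 × 10⁻⁵ / 69 = 1.1732 × 10⁻⁵ s⁻².
N = √(1.1732 × 10⁻⁵) = 3.4252 × 10⁻³ rad s⁻¹ ≈ 3.43 × 10⁻³ rad s⁻¹.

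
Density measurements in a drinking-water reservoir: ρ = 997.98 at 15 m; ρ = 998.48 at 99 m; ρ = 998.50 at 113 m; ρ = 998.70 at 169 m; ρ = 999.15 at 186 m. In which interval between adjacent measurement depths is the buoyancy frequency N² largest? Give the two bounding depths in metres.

Compute the density gradient over each adjacent pair:
  15–99 m: Δρ/Δz = 0.50/84 = 6.0 × 10⁻³ kg m⁻⁴
  99–113 m: Δρ/Δz = 0.02/14 = 1.4 × 10⁻³ kg m⁻⁴
  113–169 m: Δρ/Δz = 0.20/56 = 3.6 × 10⁻³ kg m⁻⁴
  169–186 m: Δρ/Δz = 0.45/17 = 0.026 kg m⁻⁴
The largest gradient is in the 169–186 m interval — the pycnocline.

169–186 m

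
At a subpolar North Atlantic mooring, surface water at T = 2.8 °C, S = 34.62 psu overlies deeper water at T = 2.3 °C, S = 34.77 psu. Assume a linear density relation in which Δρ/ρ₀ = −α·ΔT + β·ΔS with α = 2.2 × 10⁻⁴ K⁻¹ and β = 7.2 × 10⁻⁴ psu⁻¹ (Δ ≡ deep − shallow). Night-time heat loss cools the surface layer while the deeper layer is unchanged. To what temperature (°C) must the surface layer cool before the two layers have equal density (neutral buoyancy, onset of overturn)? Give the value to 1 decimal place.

1.8 °C

Neutral buoyancy requires Δρ = 0, i.e. −α(T_deep − T_surf′) + β(S_deep − S_surf) = 0.
T_surf′ = T_deep − (β/α)·ΔS = 2.3 − (7.2 × 10⁻⁴/2.2 × 10⁻⁴)·(+0.15) = 1.809 °C.
Cooling required: 2.8 − (1.809) = 0.991 °C.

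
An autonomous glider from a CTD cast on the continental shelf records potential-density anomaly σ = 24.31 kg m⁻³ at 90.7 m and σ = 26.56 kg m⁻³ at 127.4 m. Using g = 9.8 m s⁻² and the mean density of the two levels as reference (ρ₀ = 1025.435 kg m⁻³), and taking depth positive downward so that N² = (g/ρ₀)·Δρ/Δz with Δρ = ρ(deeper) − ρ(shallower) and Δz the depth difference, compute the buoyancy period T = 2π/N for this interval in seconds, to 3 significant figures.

Δρ = 1026.56 − 1024.31 = 2.25 kg m⁻³ over Δz = 127.4 − 90.7 = 36.7 m.
N² = (9.8/1025.435) × (2.25/36.7) = 5.8591 × 10⁻⁴ s⁻².
N = √(5.8591 × 10⁻⁴) = 0.024206 rad s⁻¹, so T = 2π/N = 259.57 s ≈ 260 s.

260 s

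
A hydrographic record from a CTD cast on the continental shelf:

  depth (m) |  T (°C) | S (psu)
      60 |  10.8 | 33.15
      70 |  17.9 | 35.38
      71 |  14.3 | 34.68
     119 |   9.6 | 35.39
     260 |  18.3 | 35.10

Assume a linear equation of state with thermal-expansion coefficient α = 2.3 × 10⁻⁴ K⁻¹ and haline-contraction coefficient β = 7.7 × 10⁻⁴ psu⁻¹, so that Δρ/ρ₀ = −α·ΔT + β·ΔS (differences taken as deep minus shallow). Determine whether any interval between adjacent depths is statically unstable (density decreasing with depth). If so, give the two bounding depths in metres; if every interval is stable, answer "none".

119–260 m

Evaluate Δρ/ρ₀ = −αΔT + βΔS across each adjacent pair:
  60–70 m: −αΔT+βΔS = −(2.3 × 10⁻⁴)(+7.1)+(7.7 × 10⁻⁴)(+2.23) = 8.4 × 10⁻⁵ → stable
  70–71 m: −αΔT+βΔS = −(2.3 × 10⁻⁴)(-3.6)+(7.7 × 10⁻⁴)(-0.70) = 2.9 × 10⁻⁴ → stable
  71–119 m: −αΔT+βΔS = −(2.3 × 10⁻⁴)(-4.7)+(7.7 × 10⁻⁴)(+0.71) = 1.6 × 10⁻³ → stable
  119–260 m: −αΔT+βΔS = −(2.3 × 10⁻⁴)(+8.7)+(7.7 × 10⁻⁴)(-0.29) = -2.2 × 10⁻³ → UNSTABLE
The 119–260 m interval has Δρ < 0: lighter water underlies denser water.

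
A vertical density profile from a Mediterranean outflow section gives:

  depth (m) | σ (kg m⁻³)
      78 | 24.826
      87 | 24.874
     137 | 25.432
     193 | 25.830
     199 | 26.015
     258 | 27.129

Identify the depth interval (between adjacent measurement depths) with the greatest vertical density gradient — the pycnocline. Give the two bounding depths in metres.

193–199 m

Compute the density gradient over each adjacent pair:
  78–87 m: Δρ/Δz = 0.048/9 = 5.3 × 10⁻³ kg m⁻⁴
  87–137 m: Δρ/Δz = 0.558/50 = 0.011 kg m⁻⁴
  137–193 m: Δρ/Δz = 0.398/56 = 7.1 × 10⁻³ kg m⁻⁴
  193–199 m: Δρ/Δz = 0.185/6 = 0.031 kg m⁻⁴
  199–258 m: Δρ/Δz = 1.114/59 = 0.019 kg m⁻⁴
The largest gradient is in the 193–199 m interval — the pycnocline.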